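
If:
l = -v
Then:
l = -v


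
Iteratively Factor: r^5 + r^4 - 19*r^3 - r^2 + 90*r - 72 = (r - 2)*(r^4 + 3*r^3 - 13*r^2 - 27*r + 36) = (r - 2)*(r + 4)*(r^3 - r^2 - 9*r + 9) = (r - 2)*(r + 3)*(r + 4)*(r^2 - 4*r + 3) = (r - 2)*(r - 1)*(r + 3)*(r + 4)*(r - 3)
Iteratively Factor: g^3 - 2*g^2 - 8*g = (g - 4)*(g^2 + 2*g) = g*(g - 4)*(g + 2)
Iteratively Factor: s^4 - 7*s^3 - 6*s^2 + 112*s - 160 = (s - 4)*(s^3 - 3*s^2 - 18*s + 40) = (s - 4)*(s - 2)*(s^2 - s - 20) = (s - 4)*(s - 2)*(s + 4)*(s - 5)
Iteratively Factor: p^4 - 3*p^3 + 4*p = (p - 2)*(p^3 - p^2 - 2*p) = (p - 2)^2*(p^2 + p) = (p - 2)^2*(p + 1)*(p)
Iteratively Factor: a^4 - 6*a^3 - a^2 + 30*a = (a + 2)*(a^3 - 8*a^2 + 15*a) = a*(a + 2)*(a^2 - 8*a + 15) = a*(a - 3)*(a + 2)*(a - 5)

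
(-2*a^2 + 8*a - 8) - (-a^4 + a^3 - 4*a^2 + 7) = a^4 - a^3 + 2*a^2 + 8*a - 15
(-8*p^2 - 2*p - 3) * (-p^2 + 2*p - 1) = 8*p^4 - 14*p^3 + 7*p^2 - 4*p + 3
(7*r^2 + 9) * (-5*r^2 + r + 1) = -35*r^4 + 7*r^3 - 38*r^2 + 9*r + 9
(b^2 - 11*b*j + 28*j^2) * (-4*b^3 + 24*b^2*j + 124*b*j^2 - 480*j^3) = -4*b^5 + 68*b^4*j - 252*b^3*j^2 - 1172*b^2*j^3 + 8752*b*j^4 - 13440*j^5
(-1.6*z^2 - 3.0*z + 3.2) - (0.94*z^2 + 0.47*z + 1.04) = -2.54*z^2 - 3.47*z + 2.16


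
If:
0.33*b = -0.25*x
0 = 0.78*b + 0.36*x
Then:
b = 0.00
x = 0.00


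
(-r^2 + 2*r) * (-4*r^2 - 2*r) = 4*r^4 - 6*r^3 - 4*r^2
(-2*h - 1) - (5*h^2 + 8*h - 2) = -5*h^2 - 10*h + 1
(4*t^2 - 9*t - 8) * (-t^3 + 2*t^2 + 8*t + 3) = -4*t^5 + 17*t^4 + 22*t^3 - 76*t^2 - 91*t - 24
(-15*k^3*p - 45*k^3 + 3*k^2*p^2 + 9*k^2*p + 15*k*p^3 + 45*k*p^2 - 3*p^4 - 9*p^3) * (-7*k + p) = 105*k^4*p + 315*k^4 - 36*k^3*p^2 - 108*k^3*p - 102*k^2*p^3 - 306*k^2*p^2 + 36*k*p^4 + 108*k*p^3 - 3*p^5 - 9*p^4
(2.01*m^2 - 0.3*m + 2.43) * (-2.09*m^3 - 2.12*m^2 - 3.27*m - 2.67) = -4.2009*m^5 - 3.6342*m^4 - 11.0154*m^3 - 9.5373*m^2 - 7.1451*m - 6.4881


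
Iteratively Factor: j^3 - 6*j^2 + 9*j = (j - 3)*(j^2 - 3*j) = (j - 3)^2*(j)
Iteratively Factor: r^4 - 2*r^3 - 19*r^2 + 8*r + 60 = (r + 2)*(r^3 - 4*r^2 - 11*r + 30) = (r - 5)*(r + 2)*(r^2 + r - 6) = (r - 5)*(r + 2)*(r + 3)*(r - 2)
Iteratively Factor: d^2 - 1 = (d - 1)*(d + 1)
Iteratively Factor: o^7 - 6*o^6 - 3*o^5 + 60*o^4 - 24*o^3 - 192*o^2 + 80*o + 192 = (o + 2)*(o^6 - 8*o^5 + 13*o^4 + 34*o^3 - 92*o^2 - 8*o + 96) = (o - 2)*(o + 2)*(o^5 - 6*o^4 + o^3 + 36*o^2 - 20*o - 48) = (o - 2)*(o + 2)^2*(o^4 - 8*o^3 + 17*o^2 + 2*o - 24) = (o - 4)*(o - 2)*(o + 2)^2*(o^3 - 4*o^2 + o + 6) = (o - 4)*(o - 2)^2*(o + 2)^2*(o^2 - 2*o - 3) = (o - 4)*(o - 2)^2*(o + 1)*(o + 2)^2*(o - 3)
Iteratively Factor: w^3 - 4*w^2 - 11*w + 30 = (w - 2)*(w^2 - 2*w - 15) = (w - 5)*(w - 2)*(w + 3)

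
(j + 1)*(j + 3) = j^2 + 4*j + 3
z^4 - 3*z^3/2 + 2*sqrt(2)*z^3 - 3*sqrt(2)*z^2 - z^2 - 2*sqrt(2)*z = z*(z - 2)*(z + 1/2)*(z + 2*sqrt(2))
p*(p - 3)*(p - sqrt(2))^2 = p^4 - 3*p^3 - 2*sqrt(2)*p^3 + 2*p^2 + 6*sqrt(2)*p^2 - 6*p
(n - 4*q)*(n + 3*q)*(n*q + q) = n^3*q - n^2*q^2 + n^2*q - 12*n*q^3 - n*q^2 - 12*q^3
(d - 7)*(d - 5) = d^2 - 12*d + 35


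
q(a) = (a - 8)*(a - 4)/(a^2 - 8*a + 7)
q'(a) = (8 - 2*a)*(a - 8)*(a - 4)/(a^2 - 8*a + 7)^2 + (a - 8)/(a^2 - 8*a + 7) + (a - 4)/(a^2 - 8*a + 7)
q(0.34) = 6.38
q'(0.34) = 8.05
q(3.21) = -0.45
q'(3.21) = 0.75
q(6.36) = 1.13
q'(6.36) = 1.34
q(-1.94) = 2.25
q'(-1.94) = 0.41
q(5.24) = 0.46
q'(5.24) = 0.36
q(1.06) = -57.25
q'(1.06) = 972.24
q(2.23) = -1.74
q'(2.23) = 2.34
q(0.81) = 19.50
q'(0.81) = 96.97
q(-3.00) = 1.92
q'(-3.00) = 0.22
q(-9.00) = 1.38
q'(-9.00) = 0.04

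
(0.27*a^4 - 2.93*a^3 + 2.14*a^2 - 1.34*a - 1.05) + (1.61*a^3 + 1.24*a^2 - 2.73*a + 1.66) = 0.27*a^4 - 1.32*a^3 + 3.38*a^2 - 4.07*a + 0.61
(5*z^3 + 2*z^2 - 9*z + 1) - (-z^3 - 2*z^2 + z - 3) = 6*z^3 + 4*z^2 - 10*z + 4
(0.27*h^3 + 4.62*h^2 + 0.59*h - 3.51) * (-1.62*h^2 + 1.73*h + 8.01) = -0.4374*h^5 - 7.0173*h^4 + 9.1995*h^3 + 43.7131*h^2 - 1.3464*h - 28.1151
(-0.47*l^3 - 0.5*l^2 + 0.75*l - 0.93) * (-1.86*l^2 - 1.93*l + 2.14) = 0.8742*l^5 + 1.8371*l^4 - 1.4358*l^3 - 0.7877*l^2 + 3.3999*l - 1.9902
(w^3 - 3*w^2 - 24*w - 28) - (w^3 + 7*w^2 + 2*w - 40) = -10*w^2 - 26*w + 12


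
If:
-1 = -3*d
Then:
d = 1/3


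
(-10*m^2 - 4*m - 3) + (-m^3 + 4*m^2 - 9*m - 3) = -m^3 - 6*m^2 - 13*m - 6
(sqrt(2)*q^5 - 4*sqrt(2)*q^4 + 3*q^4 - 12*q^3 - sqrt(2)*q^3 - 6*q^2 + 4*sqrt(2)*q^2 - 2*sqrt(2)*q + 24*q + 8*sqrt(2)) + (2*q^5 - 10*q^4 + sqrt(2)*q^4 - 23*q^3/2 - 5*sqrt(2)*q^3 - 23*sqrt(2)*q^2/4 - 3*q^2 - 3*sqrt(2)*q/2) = sqrt(2)*q^5 + 2*q^5 - 7*q^4 - 3*sqrt(2)*q^4 - 47*q^3/2 - 6*sqrt(2)*q^3 - 9*q^2 - 7*sqrt(2)*q^2/4 - 7*sqrt(2)*q/2 + 24*q + 8*sqrt(2)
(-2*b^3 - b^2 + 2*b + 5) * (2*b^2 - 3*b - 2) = -4*b^5 + 4*b^4 + 11*b^3 + 6*b^2 - 19*b - 10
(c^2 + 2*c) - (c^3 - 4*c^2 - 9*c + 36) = -c^3 + 5*c^2 + 11*c - 36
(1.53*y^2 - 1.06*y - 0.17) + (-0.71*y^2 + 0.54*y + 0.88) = 0.82*y^2 - 0.52*y + 0.71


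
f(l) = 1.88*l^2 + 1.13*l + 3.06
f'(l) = 3.76*l + 1.13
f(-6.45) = 73.98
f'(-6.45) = -23.12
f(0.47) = 4.01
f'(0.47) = 2.90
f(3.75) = 33.74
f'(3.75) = 15.23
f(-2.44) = 11.50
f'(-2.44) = -8.04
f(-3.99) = 28.48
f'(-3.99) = -13.87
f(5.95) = 76.34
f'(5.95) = 23.50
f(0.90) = 5.60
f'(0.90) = 4.51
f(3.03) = 23.74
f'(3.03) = 12.52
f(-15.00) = 409.11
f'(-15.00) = -55.27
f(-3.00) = 16.59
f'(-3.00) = -10.15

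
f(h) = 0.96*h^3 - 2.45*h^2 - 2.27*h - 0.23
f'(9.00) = 186.91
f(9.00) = 480.73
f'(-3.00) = 38.35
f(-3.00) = -41.39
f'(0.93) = -4.34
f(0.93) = -3.69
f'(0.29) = -3.45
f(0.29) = -1.07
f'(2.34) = 2.03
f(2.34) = -6.66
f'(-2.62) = 30.34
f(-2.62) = -28.37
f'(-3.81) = 58.21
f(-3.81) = -80.24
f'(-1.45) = 10.89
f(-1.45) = -5.02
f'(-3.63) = 53.47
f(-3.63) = -70.19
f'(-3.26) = 44.31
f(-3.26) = -52.13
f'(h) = 2.88*h^2 - 4.9*h - 2.27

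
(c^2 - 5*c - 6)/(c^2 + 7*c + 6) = (c - 6)/(c + 6)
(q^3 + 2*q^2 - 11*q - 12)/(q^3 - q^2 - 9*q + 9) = (q^2 + 5*q + 4)/(q^2 + 2*q - 3)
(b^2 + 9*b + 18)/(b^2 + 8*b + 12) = (b + 3)/(b + 2)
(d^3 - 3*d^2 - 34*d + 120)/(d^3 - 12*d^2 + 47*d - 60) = (d + 6)/(d - 3)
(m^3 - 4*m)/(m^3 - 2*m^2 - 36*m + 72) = m*(m + 2)/(m^2 - 36)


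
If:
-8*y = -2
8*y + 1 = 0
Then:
No Solution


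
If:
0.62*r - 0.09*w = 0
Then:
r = 0.145161290322581*w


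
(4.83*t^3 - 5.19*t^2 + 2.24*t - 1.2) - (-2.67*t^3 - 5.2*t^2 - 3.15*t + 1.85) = 7.5*t^3 + 0.00999999999999979*t^2 + 5.39*t - 3.05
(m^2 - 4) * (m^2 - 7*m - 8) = m^4 - 7*m^3 - 12*m^2 + 28*m + 32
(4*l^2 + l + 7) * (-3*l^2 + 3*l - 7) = -12*l^4 + 9*l^3 - 46*l^2 + 14*l - 49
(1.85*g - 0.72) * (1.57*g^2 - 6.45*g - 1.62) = 2.9045*g^3 - 13.0629*g^2 + 1.647*g + 1.1664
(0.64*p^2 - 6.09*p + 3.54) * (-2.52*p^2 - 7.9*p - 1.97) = -1.6128*p^4 + 10.2908*p^3 + 37.9294*p^2 - 15.9687*p - 6.9738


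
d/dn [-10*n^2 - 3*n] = -20*n - 3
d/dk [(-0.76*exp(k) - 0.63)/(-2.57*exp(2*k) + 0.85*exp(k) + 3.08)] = (-(0.76*exp(k) + 0.63)*(5.14*exp(k) - 0.85) + 1.9532*exp(2*k) - 0.646*exp(k) - 2.3408)*exp(k)/(-2.57*exp(2*k) + 0.85*exp(k) + 3.08)^2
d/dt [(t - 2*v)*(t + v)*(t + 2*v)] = 3*t^2 + 2*t*v - 4*v^2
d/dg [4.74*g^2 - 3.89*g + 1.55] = 9.48*g - 3.89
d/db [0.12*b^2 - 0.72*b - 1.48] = 0.24*b - 0.72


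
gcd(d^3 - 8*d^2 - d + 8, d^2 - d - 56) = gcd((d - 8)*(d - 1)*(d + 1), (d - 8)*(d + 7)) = d - 8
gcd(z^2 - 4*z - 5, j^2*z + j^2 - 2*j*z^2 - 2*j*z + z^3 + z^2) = z + 1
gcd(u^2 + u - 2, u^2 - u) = u - 1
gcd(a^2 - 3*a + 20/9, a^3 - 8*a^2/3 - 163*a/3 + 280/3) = a - 5/3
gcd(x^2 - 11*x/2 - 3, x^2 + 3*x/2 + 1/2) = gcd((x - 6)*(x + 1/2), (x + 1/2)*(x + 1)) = x + 1/2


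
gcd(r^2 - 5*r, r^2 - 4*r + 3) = 1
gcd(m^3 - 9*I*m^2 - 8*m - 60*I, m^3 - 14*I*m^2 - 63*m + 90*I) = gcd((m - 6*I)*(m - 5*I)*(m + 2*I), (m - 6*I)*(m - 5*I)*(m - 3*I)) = m^2 - 11*I*m - 30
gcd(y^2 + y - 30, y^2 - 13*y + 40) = y - 5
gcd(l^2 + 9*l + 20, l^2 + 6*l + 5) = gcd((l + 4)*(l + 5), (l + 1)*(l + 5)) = l + 5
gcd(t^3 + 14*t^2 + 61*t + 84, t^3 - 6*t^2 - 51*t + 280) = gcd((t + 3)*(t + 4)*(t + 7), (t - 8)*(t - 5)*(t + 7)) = t + 7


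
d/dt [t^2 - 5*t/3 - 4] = 2*t - 5/3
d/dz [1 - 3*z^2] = -6*z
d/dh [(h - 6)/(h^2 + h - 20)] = (h^2 + h - (h - 6)*(2*h + 1) - 20)/(h^2 + h - 20)^2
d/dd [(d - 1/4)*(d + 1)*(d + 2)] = 3*d^2 + 11*d/2 + 5/4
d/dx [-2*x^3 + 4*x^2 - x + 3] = -6*x^2 + 8*x - 1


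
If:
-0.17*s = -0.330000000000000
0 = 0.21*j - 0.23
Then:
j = 1.10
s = 1.94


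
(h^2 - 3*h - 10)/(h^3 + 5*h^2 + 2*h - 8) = (h - 5)/(h^2 + 3*h - 4)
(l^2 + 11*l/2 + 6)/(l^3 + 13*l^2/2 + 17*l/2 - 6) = (2*l + 3)/(2*l^2 + 5*l - 3)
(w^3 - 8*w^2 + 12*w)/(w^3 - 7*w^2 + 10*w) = (w - 6)/(w - 5)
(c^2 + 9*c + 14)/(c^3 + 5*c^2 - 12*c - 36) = (c + 7)/(c^2 + 3*c - 18)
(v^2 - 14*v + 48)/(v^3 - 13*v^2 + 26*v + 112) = (v - 6)/(v^2 - 5*v - 14)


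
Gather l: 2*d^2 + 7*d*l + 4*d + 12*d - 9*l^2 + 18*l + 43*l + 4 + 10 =2*d^2 + 16*d - 9*l^2 + l*(7*d + 61) + 14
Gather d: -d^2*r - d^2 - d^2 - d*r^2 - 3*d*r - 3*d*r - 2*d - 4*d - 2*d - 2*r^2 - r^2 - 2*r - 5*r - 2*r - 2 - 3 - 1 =d^2*(-r - 2) + d*(-r^2 - 6*r - 8) - 3*r^2 - 9*r - 6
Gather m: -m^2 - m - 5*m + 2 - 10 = -m^2 - 6*m - 8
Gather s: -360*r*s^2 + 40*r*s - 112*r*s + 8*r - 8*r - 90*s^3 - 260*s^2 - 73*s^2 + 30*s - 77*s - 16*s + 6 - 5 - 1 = -90*s^3 + s^2*(-360*r - 333) + s*(-72*r - 63)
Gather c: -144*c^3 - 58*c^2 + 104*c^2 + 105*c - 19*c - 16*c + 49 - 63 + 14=-144*c^3 + 46*c^2 + 70*c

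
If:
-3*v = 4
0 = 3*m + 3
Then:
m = -1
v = -4/3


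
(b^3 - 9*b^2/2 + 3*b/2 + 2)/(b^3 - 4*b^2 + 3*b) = (b^2 - 7*b/2 - 2)/(b*(b - 3))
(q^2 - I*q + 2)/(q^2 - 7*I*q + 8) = (q - 2*I)/(q - 8*I)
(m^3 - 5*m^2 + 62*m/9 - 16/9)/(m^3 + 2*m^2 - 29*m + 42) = (m^2 - 3*m + 8/9)/(m^2 + 4*m - 21)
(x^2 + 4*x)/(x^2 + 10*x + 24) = x/(x + 6)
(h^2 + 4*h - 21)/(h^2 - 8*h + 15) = (h + 7)/(h - 5)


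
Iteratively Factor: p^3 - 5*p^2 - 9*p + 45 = (p - 3)*(p^2 - 2*p - 15) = (p - 3)*(p + 3)*(p - 5)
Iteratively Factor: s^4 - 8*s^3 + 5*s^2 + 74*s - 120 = (s - 4)*(s^3 - 4*s^2 - 11*s + 30) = (s - 4)*(s + 3)*(s^2 - 7*s + 10) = (s - 4)*(s - 2)*(s + 3)*(s - 5)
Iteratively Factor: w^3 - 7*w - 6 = (w - 3)*(w^2 + 3*w + 2) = (w - 3)*(w + 1)*(w + 2)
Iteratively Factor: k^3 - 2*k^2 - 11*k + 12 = (k - 1)*(k^2 - k - 12) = (k - 4)*(k - 1)*(k + 3)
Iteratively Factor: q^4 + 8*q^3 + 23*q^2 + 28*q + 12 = (q + 2)*(q^3 + 6*q^2 + 11*q + 6) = (q + 1)*(q + 2)*(q^2 + 5*q + 6) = (q + 1)*(q + 2)*(q + 3)*(q + 2)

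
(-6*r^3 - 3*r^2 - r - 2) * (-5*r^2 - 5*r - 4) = 30*r^5 + 45*r^4 + 44*r^3 + 27*r^2 + 14*r + 8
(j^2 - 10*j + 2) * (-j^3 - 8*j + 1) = -j^5 + 10*j^4 - 10*j^3 + 81*j^2 - 26*j + 2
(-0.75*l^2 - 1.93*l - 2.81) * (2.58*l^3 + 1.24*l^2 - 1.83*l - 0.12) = -1.935*l^5 - 5.9094*l^4 - 8.2705*l^3 + 0.1375*l^2 + 5.3739*l + 0.3372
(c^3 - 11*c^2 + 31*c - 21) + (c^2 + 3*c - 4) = c^3 - 10*c^2 + 34*c - 25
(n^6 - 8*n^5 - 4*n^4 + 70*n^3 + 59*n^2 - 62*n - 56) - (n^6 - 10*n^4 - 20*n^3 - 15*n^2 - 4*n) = -8*n^5 + 6*n^4 + 90*n^3 + 74*n^2 - 58*n - 56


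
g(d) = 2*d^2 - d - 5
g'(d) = 4*d - 1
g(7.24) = 92.60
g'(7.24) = 27.96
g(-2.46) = 9.56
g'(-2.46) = -10.84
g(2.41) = 4.21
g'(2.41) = 8.64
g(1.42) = -2.39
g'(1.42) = 4.68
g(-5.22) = 54.72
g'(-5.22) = -21.88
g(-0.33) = -4.45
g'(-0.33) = -2.32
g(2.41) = 4.21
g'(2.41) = 8.64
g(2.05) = 1.36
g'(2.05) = 7.20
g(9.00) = 148.00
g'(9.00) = 35.00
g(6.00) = 61.00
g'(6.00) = 23.00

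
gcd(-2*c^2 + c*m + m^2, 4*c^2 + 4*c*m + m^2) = 2*c + m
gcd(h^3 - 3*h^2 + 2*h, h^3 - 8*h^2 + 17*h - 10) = h^2 - 3*h + 2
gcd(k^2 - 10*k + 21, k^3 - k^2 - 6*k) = k - 3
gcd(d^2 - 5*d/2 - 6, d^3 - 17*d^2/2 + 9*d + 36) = d^2 - 5*d/2 - 6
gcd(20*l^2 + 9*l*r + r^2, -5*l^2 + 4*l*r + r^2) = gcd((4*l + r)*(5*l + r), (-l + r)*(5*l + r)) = 5*l + r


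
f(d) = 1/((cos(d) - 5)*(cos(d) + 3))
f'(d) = sin(d)/((cos(d) - 5)*(cos(d) + 3)^2) + sin(d)/((cos(d) - 5)^2*(cos(d) + 3)) = 2*(cos(d) - 1)*sin(d)/((cos(d) - 5)^2*(cos(d) + 3)^2)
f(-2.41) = -0.08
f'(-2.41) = 0.01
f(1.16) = -0.06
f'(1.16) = -0.00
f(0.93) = -0.06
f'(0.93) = -0.00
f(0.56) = -0.06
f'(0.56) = -0.00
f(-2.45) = -0.08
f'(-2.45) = 0.01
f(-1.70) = -0.07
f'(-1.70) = 0.01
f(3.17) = -0.08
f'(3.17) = 0.00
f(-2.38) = -0.08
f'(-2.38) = 0.01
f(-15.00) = -0.08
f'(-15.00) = 0.01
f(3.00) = -0.08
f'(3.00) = 0.00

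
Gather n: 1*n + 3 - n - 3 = 0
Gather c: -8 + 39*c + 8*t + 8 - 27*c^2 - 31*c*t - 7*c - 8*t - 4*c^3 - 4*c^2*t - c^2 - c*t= -4*c^3 + c^2*(-4*t - 28) + c*(32 - 32*t)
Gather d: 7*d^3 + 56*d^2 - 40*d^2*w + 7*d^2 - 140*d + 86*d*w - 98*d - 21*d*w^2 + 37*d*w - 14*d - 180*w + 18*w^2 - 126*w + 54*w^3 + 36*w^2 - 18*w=7*d^3 + d^2*(63 - 40*w) + d*(-21*w^2 + 123*w - 252) + 54*w^3 + 54*w^2 - 324*w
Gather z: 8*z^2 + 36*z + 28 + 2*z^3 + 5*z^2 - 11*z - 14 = 2*z^3 + 13*z^2 + 25*z + 14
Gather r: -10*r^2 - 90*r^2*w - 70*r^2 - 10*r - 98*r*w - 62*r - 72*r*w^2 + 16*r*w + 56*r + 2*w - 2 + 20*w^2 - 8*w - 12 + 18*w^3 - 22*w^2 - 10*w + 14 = r^2*(-90*w - 80) + r*(-72*w^2 - 82*w - 16) + 18*w^3 - 2*w^2 - 16*w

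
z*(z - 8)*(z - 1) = z^3 - 9*z^2 + 8*z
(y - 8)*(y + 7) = y^2 - y - 56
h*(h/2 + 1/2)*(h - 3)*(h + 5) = h^4/2 + 3*h^3/2 - 13*h^2/2 - 15*h/2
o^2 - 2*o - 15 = (o - 5)*(o + 3)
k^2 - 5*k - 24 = (k - 8)*(k + 3)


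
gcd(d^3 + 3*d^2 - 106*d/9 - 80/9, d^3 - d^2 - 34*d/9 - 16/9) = d^2 - 2*d - 16/9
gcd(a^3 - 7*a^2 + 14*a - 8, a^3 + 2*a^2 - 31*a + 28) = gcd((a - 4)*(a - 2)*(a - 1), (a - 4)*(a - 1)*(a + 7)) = a^2 - 5*a + 4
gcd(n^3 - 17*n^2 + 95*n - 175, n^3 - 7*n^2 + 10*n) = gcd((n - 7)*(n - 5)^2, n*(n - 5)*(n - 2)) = n - 5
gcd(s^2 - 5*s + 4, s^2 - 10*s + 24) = s - 4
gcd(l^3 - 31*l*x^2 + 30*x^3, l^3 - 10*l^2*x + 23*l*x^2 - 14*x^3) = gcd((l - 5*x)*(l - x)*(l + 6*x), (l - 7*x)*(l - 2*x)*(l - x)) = -l + x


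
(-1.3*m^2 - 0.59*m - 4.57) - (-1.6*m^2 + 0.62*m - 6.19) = 0.3*m^2 - 1.21*m + 1.62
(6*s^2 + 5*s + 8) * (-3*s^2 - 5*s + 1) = -18*s^4 - 45*s^3 - 43*s^2 - 35*s + 8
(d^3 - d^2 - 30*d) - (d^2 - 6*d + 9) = d^3 - 2*d^2 - 24*d - 9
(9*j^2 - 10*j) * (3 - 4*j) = -36*j^3 + 67*j^2 - 30*j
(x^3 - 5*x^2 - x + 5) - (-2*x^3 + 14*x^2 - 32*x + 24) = 3*x^3 - 19*x^2 + 31*x - 19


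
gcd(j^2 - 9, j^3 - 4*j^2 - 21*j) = j + 3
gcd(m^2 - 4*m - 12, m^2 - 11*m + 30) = m - 6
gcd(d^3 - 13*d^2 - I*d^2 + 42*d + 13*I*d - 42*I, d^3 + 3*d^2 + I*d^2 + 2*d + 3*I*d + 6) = d - I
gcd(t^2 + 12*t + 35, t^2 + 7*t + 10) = t + 5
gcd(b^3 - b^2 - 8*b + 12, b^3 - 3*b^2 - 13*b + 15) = b + 3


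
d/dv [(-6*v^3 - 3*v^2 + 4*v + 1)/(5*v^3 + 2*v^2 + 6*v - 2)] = (3*v^4 - 112*v^3 - 5*v^2 + 8*v - 14)/(25*v^6 + 20*v^5 + 64*v^4 + 4*v^3 + 28*v^2 - 24*v + 4)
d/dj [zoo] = 0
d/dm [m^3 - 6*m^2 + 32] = 3*m*(m - 4)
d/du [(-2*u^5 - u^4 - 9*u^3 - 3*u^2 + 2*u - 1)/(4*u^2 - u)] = (-24*u^6 - 33*u^4 + 18*u^3 - 5*u^2 + 8*u - 1)/(u^2*(16*u^2 - 8*u + 1))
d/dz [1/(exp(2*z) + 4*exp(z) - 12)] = 2*(-exp(z) - 2)*exp(z)/(exp(2*z) + 4*exp(z) - 12)^2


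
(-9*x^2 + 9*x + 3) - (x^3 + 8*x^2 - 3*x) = -x^3 - 17*x^2 + 12*x + 3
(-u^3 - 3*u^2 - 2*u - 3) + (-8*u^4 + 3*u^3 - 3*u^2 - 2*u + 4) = -8*u^4 + 2*u^3 - 6*u^2 - 4*u + 1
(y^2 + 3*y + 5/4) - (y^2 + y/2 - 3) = 5*y/2 + 17/4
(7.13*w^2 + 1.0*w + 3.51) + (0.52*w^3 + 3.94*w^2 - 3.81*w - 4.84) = 0.52*w^3 + 11.07*w^2 - 2.81*w - 1.33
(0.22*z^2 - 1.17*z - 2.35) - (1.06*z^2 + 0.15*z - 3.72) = -0.84*z^2 - 1.32*z + 1.37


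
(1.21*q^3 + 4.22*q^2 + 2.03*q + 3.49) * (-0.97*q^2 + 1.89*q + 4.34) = -1.1737*q^5 - 1.8065*q^4 + 11.2581*q^3 + 18.7662*q^2 + 15.4063*q + 15.1466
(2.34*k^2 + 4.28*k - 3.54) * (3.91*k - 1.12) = 9.1494*k^3 + 14.114*k^2 - 18.635*k + 3.9648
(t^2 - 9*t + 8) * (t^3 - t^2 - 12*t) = t^5 - 10*t^4 + 5*t^3 + 100*t^2 - 96*t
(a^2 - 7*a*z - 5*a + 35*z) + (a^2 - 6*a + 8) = 2*a^2 - 7*a*z - 11*a + 35*z + 8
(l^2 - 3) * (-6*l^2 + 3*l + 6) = -6*l^4 + 3*l^3 + 24*l^2 - 9*l - 18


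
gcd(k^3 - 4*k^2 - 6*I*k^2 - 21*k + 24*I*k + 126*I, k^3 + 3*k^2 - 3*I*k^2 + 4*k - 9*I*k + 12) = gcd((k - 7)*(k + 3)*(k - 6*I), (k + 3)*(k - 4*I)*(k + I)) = k + 3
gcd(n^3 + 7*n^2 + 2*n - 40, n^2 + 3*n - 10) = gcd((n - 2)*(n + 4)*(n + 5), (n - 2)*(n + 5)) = n^2 + 3*n - 10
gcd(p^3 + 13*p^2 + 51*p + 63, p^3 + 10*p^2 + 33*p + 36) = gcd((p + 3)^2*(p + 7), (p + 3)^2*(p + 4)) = p^2 + 6*p + 9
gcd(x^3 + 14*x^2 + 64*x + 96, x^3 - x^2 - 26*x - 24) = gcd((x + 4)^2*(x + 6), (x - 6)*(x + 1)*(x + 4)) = x + 4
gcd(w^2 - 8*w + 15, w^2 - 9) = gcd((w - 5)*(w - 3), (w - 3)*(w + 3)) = w - 3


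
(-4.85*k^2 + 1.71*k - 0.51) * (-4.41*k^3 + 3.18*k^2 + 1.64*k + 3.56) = 21.3885*k^5 - 22.9641*k^4 - 0.267099999999998*k^3 - 16.0834*k^2 + 5.2512*k - 1.8156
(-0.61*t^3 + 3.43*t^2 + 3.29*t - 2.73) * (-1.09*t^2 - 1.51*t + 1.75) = 0.6649*t^5 - 2.8176*t^4 - 9.8329*t^3 + 4.0103*t^2 + 9.8798*t - 4.7775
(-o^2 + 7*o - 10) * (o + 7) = -o^3 + 39*o - 70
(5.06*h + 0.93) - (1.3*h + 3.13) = 3.76*h - 2.2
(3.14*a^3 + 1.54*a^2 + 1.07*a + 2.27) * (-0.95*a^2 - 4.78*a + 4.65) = -2.983*a^5 - 16.4722*a^4 + 6.2233*a^3 - 0.1101*a^2 - 5.8751*a + 10.5555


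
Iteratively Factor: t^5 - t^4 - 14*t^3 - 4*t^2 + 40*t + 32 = (t + 2)*(t^4 - 3*t^3 - 8*t^2 + 12*t + 16) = (t + 1)*(t + 2)*(t^3 - 4*t^2 - 4*t + 16) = (t + 1)*(t + 2)^2*(t^2 - 6*t + 8) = (t - 2)*(t + 1)*(t + 2)^2*(t - 4)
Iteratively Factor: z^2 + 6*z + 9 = (z + 3)*(z + 3)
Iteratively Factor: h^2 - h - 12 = (h + 3)*(h - 4)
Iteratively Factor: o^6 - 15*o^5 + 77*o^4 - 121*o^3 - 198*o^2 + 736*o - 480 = (o - 3)*(o^5 - 12*o^4 + 41*o^3 + 2*o^2 - 192*o + 160) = (o - 5)*(o - 3)*(o^4 - 7*o^3 + 6*o^2 + 32*o - 32) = (o - 5)*(o - 4)*(o - 3)*(o^3 - 3*o^2 - 6*o + 8) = (o - 5)*(o - 4)*(o - 3)*(o - 1)*(o^2 - 2*o - 8) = (o - 5)*(o - 4)*(o - 3)*(o - 1)*(o + 2)*(o - 4)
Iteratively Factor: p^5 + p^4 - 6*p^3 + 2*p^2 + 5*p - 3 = (p + 1)*(p^4 - 6*p^2 + 8*p - 3) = (p - 1)*(p + 1)*(p^3 + p^2 - 5*p + 3) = (p - 1)^2*(p + 1)*(p^2 + 2*p - 3) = (p - 1)^3*(p + 1)*(p + 3)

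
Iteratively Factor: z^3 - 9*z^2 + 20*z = (z)*(z^2 - 9*z + 20) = z*(z - 4)*(z - 5)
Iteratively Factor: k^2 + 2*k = (k)*(k + 2)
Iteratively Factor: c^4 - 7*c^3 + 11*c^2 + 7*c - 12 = (c - 4)*(c^3 - 3*c^2 - c + 3) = (c - 4)*(c - 3)*(c^2 - 1) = (c - 4)*(c - 3)*(c + 1)*(c - 1)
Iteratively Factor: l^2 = (l)*(l)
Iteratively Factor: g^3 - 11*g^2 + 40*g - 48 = (g - 3)*(g^2 - 8*g + 16) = (g - 4)*(g - 3)*(g - 4)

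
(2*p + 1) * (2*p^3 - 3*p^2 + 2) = 4*p^4 - 4*p^3 - 3*p^2 + 4*p + 2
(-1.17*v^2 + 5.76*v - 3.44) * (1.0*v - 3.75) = -1.17*v^3 + 10.1475*v^2 - 25.04*v + 12.9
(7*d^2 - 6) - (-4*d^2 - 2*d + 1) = 11*d^2 + 2*d - 7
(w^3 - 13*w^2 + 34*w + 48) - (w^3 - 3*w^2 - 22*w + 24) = -10*w^2 + 56*w + 24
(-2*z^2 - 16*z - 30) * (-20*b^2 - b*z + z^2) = 40*b^2*z^2 + 320*b^2*z + 600*b^2 + 2*b*z^3 + 16*b*z^2 + 30*b*z - 2*z^4 - 16*z^3 - 30*z^2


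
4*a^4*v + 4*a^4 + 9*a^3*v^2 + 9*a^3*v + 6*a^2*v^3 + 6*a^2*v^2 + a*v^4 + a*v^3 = (a + v)^2*(4*a + v)*(a*v + a)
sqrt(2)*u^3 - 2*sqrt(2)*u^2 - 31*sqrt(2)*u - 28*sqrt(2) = (u - 7)*(u + 4)*(sqrt(2)*u + sqrt(2))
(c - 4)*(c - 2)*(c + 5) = c^3 - c^2 - 22*c + 40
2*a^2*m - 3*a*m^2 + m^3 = m*(-2*a + m)*(-a + m)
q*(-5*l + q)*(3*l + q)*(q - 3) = -15*l^2*q^2 + 45*l^2*q - 2*l*q^3 + 6*l*q^2 + q^4 - 3*q^3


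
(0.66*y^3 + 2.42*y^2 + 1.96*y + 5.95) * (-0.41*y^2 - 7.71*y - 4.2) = -0.2706*y^5 - 6.0808*y^4 - 22.2338*y^3 - 27.7151*y^2 - 54.1065*y - 24.99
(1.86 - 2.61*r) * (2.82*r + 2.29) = -7.3602*r^2 - 0.7317*r + 4.2594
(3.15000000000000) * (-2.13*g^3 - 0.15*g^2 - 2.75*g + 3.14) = -6.7095*g^3 - 0.4725*g^2 - 8.6625*g + 9.891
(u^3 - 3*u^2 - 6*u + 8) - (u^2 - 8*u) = u^3 - 4*u^2 + 2*u + 8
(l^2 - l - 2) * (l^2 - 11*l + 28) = l^4 - 12*l^3 + 37*l^2 - 6*l - 56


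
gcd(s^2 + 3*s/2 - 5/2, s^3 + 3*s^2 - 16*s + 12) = s - 1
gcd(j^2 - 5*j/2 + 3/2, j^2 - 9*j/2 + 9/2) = j - 3/2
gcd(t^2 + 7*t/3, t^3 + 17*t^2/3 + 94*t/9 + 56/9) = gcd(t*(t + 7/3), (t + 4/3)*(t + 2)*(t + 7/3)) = t + 7/3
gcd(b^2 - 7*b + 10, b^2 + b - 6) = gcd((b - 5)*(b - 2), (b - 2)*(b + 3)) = b - 2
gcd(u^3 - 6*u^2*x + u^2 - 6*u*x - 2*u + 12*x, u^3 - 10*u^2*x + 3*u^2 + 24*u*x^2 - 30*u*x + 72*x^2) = -u + 6*x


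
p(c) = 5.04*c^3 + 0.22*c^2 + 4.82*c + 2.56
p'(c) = 15.12*c^2 + 0.44*c + 4.82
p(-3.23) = -180.55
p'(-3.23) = 161.14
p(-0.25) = 1.29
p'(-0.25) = 5.66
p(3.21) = 187.00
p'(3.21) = 162.03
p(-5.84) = -1021.94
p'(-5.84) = 517.93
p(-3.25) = -183.80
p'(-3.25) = 163.10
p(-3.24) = -182.17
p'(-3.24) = 162.12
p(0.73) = 8.16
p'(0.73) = 13.20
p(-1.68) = -28.81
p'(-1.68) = 46.76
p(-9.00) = -3697.16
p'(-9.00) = 1225.58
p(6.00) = 1128.04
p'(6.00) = 551.78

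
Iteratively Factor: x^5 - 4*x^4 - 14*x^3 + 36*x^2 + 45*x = (x - 5)*(x^4 + x^3 - 9*x^2 - 9*x) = (x - 5)*(x - 3)*(x^3 + 4*x^2 + 3*x) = x*(x - 5)*(x - 3)*(x^2 + 4*x + 3) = x*(x - 5)*(x - 3)*(x + 3)*(x + 1)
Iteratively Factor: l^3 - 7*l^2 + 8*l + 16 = (l - 4)*(l^2 - 3*l - 4) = (l - 4)*(l + 1)*(l - 4)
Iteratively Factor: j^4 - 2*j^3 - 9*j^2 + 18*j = (j - 3)*(j^3 + j^2 - 6*j) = j*(j - 3)*(j^2 + j - 6) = j*(j - 3)*(j - 2)*(j + 3)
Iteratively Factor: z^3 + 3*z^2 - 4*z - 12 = (z - 2)*(z^2 + 5*z + 6) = (z - 2)*(z + 3)*(z + 2)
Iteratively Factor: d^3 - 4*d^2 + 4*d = (d - 2)*(d^2 - 2*d) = (d - 2)^2*(d)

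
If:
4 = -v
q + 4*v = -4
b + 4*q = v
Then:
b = -52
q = 12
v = -4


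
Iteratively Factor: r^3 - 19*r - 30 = (r + 2)*(r^2 - 2*r - 15) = (r + 2)*(r + 3)*(r - 5)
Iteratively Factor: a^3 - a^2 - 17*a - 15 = (a - 5)*(a^2 + 4*a + 3) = (a - 5)*(a + 3)*(a + 1)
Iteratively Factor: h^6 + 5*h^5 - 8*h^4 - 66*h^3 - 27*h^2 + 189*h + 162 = (h + 3)*(h^5 + 2*h^4 - 14*h^3 - 24*h^2 + 45*h + 54) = (h + 1)*(h + 3)*(h^4 + h^3 - 15*h^2 - 9*h + 54) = (h - 2)*(h + 1)*(h + 3)*(h^3 + 3*h^2 - 9*h - 27) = (h - 2)*(h + 1)*(h + 3)^2*(h^2 - 9) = (h - 2)*(h + 1)*(h + 3)^3*(h - 3)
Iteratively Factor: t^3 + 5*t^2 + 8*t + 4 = (t + 2)*(t^2 + 3*t + 2) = (t + 1)*(t + 2)*(t + 2)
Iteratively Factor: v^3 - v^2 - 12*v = (v)*(v^2 - v - 12) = v*(v + 3)*(v - 4)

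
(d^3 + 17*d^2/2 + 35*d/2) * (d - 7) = d^4 + 3*d^3/2 - 42*d^2 - 245*d/2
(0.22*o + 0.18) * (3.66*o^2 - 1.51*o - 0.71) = 0.8052*o^3 + 0.3266*o^2 - 0.428*o - 0.1278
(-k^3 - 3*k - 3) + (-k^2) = -k^3 - k^2 - 3*k - 3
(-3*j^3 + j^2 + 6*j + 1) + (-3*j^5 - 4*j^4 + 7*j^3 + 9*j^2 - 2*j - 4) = -3*j^5 - 4*j^4 + 4*j^3 + 10*j^2 + 4*j - 3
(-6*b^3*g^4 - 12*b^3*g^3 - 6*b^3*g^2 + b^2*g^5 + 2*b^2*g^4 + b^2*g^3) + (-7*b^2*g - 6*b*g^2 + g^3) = -6*b^3*g^4 - 12*b^3*g^3 - 6*b^3*g^2 + b^2*g^5 + 2*b^2*g^4 + b^2*g^3 - 7*b^2*g - 6*b*g^2 + g^3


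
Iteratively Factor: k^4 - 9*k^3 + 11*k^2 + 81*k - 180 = (k + 3)*(k^3 - 12*k^2 + 47*k - 60) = (k - 4)*(k + 3)*(k^2 - 8*k + 15) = (k - 5)*(k - 4)*(k + 3)*(k - 3)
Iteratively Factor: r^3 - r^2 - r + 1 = (r + 1)*(r^2 - 2*r + 1) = (r - 1)*(r + 1)*(r - 1)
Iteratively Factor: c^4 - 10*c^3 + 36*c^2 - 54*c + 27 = (c - 3)*(c^3 - 7*c^2 + 15*c - 9) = (c - 3)*(c - 1)*(c^2 - 6*c + 9) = (c - 3)^2*(c - 1)*(c - 3)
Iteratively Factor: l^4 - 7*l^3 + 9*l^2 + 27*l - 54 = (l - 3)*(l^3 - 4*l^2 - 3*l + 18) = (l - 3)^2*(l^2 - l - 6) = (l - 3)^3*(l + 2)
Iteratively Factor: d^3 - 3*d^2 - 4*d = (d)*(d^2 - 3*d - 4) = d*(d - 4)*(d + 1)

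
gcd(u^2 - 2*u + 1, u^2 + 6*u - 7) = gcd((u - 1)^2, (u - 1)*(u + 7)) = u - 1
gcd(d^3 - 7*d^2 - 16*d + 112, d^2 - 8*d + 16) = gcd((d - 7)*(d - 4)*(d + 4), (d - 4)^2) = d - 4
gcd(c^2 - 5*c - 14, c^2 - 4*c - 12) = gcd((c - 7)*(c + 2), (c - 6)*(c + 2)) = c + 2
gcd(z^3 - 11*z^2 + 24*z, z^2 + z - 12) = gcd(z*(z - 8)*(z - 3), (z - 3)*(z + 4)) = z - 3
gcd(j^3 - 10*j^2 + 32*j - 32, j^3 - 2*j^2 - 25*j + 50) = j - 2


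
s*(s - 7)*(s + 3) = s^3 - 4*s^2 - 21*s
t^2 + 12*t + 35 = (t + 5)*(t + 7)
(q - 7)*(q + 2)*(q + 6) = q^3 + q^2 - 44*q - 84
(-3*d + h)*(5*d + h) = -15*d^2 + 2*d*h + h^2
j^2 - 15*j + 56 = (j - 8)*(j - 7)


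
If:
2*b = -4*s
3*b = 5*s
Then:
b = 0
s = 0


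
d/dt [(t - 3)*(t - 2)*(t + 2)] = 3*t^2 - 6*t - 4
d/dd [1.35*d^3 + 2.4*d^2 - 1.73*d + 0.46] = 4.05*d^2 + 4.8*d - 1.73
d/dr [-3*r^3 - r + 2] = -9*r^2 - 1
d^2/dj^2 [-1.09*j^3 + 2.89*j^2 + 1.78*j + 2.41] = 5.78 - 6.54*j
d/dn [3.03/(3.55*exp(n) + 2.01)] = -10.7565*exp(n)/(3.55*exp(n) + 2.01)^2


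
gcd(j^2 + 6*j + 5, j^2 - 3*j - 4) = j + 1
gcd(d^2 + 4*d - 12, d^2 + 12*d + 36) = d + 6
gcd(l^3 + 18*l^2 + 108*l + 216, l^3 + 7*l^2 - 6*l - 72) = l + 6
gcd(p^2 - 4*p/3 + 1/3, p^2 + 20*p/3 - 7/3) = p - 1/3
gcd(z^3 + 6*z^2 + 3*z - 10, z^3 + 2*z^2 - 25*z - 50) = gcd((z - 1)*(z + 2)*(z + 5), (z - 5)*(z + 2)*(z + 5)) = z^2 + 7*z + 10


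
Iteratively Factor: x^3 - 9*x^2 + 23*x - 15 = (x - 3)*(x^2 - 6*x + 5) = (x - 5)*(x - 3)*(x - 1)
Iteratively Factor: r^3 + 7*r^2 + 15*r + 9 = (r + 3)*(r^2 + 4*r + 3) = (r + 1)*(r + 3)*(r + 3)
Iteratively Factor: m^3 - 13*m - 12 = (m + 1)*(m^2 - m - 12) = (m + 1)*(m + 3)*(m - 4)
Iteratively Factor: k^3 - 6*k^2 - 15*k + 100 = (k - 5)*(k^2 - k - 20) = (k - 5)*(k + 4)*(k - 5)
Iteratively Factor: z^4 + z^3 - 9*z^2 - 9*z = (z + 1)*(z^3 - 9*z) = z*(z + 1)*(z^2 - 9) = z*(z - 3)*(z + 1)*(z + 3)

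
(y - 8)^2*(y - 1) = y^3 - 17*y^2 + 80*y - 64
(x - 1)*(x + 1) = x^2 - 1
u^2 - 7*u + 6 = (u - 6)*(u - 1)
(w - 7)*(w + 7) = w^2 - 49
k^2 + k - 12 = (k - 3)*(k + 4)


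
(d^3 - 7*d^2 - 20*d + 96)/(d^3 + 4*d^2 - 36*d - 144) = (d^2 - 11*d + 24)/(d^2 - 36)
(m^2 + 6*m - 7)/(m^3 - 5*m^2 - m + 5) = (m + 7)/(m^2 - 4*m - 5)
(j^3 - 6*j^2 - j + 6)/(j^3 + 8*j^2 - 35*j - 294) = (j^2 - 1)/(j^2 + 14*j + 49)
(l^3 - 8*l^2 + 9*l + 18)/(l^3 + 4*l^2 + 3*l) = (l^2 - 9*l + 18)/(l*(l + 3))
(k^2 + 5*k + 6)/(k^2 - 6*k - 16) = (k + 3)/(k - 8)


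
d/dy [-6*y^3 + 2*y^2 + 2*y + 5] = -18*y^2 + 4*y + 2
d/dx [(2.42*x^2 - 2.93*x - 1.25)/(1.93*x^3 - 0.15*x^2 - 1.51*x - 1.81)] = (-4.6706*x^4 + 11.3098*x^3 + 3.1438*x^2 - 9.1354*x + 3.4158)/(3.7249*x^6 - 0.579*x^5 - 5.8061*x^4 - 6.5336*x^3 + 2.8231*x^2 + 5.4662*x + 3.2761)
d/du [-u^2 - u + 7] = -2*u - 1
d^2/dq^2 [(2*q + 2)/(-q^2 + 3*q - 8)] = 4*(-(q + 1)*(2*q - 3)^2 + (3*q - 2)*(q^2 - 3*q + 8))/(q^2 - 3*q + 8)^3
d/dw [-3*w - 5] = -3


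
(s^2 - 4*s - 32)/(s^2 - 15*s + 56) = (s + 4)/(s - 7)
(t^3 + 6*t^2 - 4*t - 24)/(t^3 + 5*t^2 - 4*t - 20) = (t + 6)/(t + 5)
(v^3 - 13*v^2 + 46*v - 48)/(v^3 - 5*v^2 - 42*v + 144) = (v - 2)/(v + 6)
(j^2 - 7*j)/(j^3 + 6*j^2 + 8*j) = (j - 7)/(j^2 + 6*j + 8)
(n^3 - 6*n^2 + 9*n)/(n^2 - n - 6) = n*(n - 3)/(n + 2)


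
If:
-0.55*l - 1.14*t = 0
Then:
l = -2.07272727272727*t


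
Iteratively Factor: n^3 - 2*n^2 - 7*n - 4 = (n - 4)*(n^2 + 2*n + 1) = (n - 4)*(n + 1)*(n + 1)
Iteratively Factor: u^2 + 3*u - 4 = (u - 1)*(u + 4)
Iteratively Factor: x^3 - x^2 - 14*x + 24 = (x - 3)*(x^2 + 2*x - 8) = (x - 3)*(x - 2)*(x + 4)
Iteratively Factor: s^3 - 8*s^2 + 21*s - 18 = (s - 3)*(s^2 - 5*s + 6) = (s - 3)*(s - 2)*(s - 3)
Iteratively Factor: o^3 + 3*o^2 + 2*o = (o + 2)*(o^2 + o) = (o + 1)*(o + 2)*(o)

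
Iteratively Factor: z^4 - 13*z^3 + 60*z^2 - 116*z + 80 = (z - 5)*(z^3 - 8*z^2 + 20*z - 16) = (z - 5)*(z - 4)*(z^2 - 4*z + 4) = (z - 5)*(z - 4)*(z - 2)*(z - 2)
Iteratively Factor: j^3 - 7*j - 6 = (j + 2)*(j^2 - 2*j - 3) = (j - 3)*(j + 2)*(j + 1)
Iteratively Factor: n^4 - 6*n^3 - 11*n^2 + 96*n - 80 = (n + 4)*(n^3 - 10*n^2 + 29*n - 20) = (n - 1)*(n + 4)*(n^2 - 9*n + 20) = (n - 4)*(n - 1)*(n + 4)*(n - 5)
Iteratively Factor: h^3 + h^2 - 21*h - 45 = (h + 3)*(h^2 - 2*h - 15) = (h - 5)*(h + 3)*(h + 3)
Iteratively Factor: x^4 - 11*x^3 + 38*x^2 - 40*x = (x)*(x^3 - 11*x^2 + 38*x - 40) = x*(x - 4)*(x^2 - 7*x + 10) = x*(x - 4)*(x - 2)*(x - 5)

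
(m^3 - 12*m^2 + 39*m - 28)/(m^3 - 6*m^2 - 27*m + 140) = (m - 1)/(m + 5)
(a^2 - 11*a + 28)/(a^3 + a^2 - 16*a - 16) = (a - 7)/(a^2 + 5*a + 4)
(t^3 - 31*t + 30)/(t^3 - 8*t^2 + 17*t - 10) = (t + 6)/(t - 2)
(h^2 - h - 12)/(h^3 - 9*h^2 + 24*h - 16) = (h + 3)/(h^2 - 5*h + 4)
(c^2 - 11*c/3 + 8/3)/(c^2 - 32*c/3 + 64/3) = (c - 1)/(c - 8)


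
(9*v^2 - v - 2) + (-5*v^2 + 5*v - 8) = 4*v^2 + 4*v - 10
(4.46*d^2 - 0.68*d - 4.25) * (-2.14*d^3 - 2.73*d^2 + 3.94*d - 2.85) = -9.5444*d^5 - 10.7206*d^4 + 28.5238*d^3 - 3.7877*d^2 - 14.807*d + 12.1125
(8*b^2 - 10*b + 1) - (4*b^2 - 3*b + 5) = 4*b^2 - 7*b - 4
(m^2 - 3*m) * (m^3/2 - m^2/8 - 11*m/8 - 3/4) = m^5/2 - 13*m^4/8 - m^3 + 27*m^2/8 + 9*m/4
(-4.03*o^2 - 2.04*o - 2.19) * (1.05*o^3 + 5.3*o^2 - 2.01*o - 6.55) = -4.2315*o^5 - 23.501*o^4 - 5.0112*o^3 + 18.8899*o^2 + 17.7639*o + 14.3445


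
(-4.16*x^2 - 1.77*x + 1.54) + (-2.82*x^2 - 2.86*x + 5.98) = -6.98*x^2 - 4.63*x + 7.52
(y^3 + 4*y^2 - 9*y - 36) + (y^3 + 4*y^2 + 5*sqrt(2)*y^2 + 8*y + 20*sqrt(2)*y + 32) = 2*y^3 + 5*sqrt(2)*y^2 + 8*y^2 - y + 20*sqrt(2)*y - 4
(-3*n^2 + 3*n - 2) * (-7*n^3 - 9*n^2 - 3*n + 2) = 21*n^5 + 6*n^4 - 4*n^3 + 3*n^2 + 12*n - 4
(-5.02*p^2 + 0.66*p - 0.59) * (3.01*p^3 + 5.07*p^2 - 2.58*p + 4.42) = -15.1102*p^5 - 23.4648*p^4 + 14.5219*p^3 - 26.8825*p^2 + 4.4394*p - 2.6078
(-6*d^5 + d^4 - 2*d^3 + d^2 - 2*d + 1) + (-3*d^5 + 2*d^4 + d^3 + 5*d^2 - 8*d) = -9*d^5 + 3*d^4 - d^3 + 6*d^2 - 10*d + 1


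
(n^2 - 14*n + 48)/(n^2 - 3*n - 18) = (n - 8)/(n + 3)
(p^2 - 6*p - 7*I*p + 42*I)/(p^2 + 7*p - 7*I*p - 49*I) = (p - 6)/(p + 7)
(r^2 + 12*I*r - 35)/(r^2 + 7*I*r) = (r + 5*I)/r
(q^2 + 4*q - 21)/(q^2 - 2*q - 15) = (-q^2 - 4*q + 21)/(-q^2 + 2*q + 15)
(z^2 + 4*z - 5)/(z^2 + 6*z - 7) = (z + 5)/(z + 7)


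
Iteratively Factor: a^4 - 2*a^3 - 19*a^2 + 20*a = (a - 1)*(a^3 - a^2 - 20*a) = a*(a - 1)*(a^2 - a - 20) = a*(a - 1)*(a + 4)*(a - 5)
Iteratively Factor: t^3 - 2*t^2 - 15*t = (t - 5)*(t^2 + 3*t) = t*(t - 5)*(t + 3)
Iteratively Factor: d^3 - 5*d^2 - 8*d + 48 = (d - 4)*(d^2 - d - 12) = (d - 4)^2*(d + 3)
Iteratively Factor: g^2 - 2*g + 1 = (g - 1)*(g - 1)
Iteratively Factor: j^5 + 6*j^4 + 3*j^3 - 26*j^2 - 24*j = (j + 3)*(j^4 + 3*j^3 - 6*j^2 - 8*j) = (j + 1)*(j + 3)*(j^3 + 2*j^2 - 8*j) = (j + 1)*(j + 3)*(j + 4)*(j^2 - 2*j) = j*(j + 1)*(j + 3)*(j + 4)*(j - 2)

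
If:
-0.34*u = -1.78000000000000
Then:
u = 5.24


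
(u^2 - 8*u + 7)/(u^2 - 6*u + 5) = (u - 7)/(u - 5)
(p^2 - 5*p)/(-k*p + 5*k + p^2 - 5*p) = p/(-k + p)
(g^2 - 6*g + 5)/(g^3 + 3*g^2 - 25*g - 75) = (g - 1)/(g^2 + 8*g + 15)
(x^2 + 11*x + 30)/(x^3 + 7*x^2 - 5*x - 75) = (x + 6)/(x^2 + 2*x - 15)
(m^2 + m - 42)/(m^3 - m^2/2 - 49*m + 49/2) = 2*(m - 6)/(2*m^2 - 15*m + 7)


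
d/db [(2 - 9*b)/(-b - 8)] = 74/(b + 8)^2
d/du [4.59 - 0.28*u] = -0.280000000000000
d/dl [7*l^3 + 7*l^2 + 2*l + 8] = 21*l^2 + 14*l + 2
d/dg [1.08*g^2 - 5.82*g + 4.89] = 2.16*g - 5.82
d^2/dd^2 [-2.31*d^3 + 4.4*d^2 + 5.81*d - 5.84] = 8.8 - 13.86*d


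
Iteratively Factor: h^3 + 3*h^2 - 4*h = (h - 1)*(h^2 + 4*h) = (h - 1)*(h + 4)*(h)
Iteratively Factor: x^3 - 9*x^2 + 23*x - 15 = (x - 1)*(x^2 - 8*x + 15) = (x - 3)*(x - 1)*(x - 5)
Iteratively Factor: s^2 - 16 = (s + 4)*(s - 4)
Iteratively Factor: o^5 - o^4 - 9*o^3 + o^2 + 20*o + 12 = (o - 3)*(o^4 + 2*o^3 - 3*o^2 - 8*o - 4) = (o - 3)*(o + 1)*(o^3 + o^2 - 4*o - 4) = (o - 3)*(o + 1)*(o + 2)*(o^2 - o - 2) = (o - 3)*(o + 1)^2*(o + 2)*(o - 2)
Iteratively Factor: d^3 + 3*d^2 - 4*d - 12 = (d - 2)*(d^2 + 5*d + 6) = (d - 2)*(d + 3)*(d + 2)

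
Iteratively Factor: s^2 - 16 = (s - 4)*(s + 4)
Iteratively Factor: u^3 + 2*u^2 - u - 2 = (u + 1)*(u^2 + u - 2) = (u + 1)*(u + 2)*(u - 1)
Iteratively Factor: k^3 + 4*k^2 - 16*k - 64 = (k - 4)*(k^2 + 8*k + 16) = (k - 4)*(k + 4)*(k + 4)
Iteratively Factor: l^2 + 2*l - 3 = (l + 3)*(l - 1)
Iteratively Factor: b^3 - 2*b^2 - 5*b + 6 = (b - 3)*(b^2 + b - 2) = (b - 3)*(b - 1)*(b + 2)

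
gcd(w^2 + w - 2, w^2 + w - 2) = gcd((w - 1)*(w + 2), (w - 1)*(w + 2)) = w^2 + w - 2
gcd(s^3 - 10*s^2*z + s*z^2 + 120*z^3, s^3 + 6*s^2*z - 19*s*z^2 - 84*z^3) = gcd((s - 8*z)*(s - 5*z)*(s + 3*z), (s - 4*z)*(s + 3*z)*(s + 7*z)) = s + 3*z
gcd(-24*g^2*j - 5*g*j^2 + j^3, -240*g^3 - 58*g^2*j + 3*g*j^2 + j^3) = 8*g - j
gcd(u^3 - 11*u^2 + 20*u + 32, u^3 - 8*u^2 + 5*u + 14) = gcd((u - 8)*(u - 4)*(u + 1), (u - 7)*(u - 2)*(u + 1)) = u + 1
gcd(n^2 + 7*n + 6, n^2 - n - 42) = n + 6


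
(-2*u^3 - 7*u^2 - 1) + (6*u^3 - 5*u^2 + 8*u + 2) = 4*u^3 - 12*u^2 + 8*u + 1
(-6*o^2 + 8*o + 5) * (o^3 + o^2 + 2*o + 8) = -6*o^5 + 2*o^4 + o^3 - 27*o^2 + 74*o + 40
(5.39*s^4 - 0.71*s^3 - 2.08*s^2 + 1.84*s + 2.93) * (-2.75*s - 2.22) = -14.8225*s^5 - 10.0133*s^4 + 7.2962*s^3 - 0.4424*s^2 - 12.1423*s - 6.5046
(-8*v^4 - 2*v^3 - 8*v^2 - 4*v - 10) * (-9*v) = 72*v^5 + 18*v^4 + 72*v^3 + 36*v^2 + 90*v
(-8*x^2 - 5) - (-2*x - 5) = -8*x^2 + 2*x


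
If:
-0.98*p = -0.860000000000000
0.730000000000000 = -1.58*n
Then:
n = -0.46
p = 0.88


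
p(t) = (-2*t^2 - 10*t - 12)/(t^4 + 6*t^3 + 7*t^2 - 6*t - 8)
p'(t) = (-4*t - 10)/(t^4 + 6*t^3 + 7*t^2 - 6*t - 8) + (-2*t^2 - 10*t - 12)*(-4*t^3 - 18*t^2 - 14*t + 6)/(t^4 + 6*t^3 + 7*t^2 - 6*t - 8)^2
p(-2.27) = -0.20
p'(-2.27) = -0.38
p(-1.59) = -0.77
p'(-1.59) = -1.82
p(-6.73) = -0.06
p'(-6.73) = -0.02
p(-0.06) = 1.50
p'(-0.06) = -0.05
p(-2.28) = -0.20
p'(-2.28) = -0.38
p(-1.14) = -4.34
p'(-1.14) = -33.86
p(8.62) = -0.03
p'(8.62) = 0.01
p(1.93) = -0.61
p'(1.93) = 0.84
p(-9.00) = -0.03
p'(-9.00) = -0.00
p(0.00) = 1.50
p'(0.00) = 0.12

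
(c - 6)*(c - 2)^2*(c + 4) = c^4 - 6*c^3 - 12*c^2 + 88*c - 96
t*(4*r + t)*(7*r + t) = 28*r^2*t + 11*r*t^2 + t^3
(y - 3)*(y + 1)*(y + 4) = y^3 + 2*y^2 - 11*y - 12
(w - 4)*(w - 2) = w^2 - 6*w + 8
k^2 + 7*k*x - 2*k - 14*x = (k - 2)*(k + 7*x)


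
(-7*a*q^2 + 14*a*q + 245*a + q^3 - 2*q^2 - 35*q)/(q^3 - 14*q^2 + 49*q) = (-7*a*q - 35*a + q^2 + 5*q)/(q*(q - 7))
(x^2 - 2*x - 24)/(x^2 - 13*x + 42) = (x + 4)/(x - 7)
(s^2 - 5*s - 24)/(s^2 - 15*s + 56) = (s + 3)/(s - 7)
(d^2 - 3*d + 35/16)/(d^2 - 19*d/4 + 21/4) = (d - 5/4)/(d - 3)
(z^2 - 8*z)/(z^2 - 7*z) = (z - 8)/(z - 7)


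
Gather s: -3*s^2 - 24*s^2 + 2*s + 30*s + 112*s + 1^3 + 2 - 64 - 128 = -27*s^2 + 144*s - 189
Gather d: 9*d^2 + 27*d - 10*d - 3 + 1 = 9*d^2 + 17*d - 2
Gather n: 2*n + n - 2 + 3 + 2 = 3*n + 3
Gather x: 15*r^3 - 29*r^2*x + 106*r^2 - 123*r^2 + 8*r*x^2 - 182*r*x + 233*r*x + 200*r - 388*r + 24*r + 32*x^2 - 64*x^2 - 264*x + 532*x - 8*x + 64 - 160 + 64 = 15*r^3 - 17*r^2 - 164*r + x^2*(8*r - 32) + x*(-29*r^2 + 51*r + 260) - 32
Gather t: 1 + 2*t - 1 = 2*t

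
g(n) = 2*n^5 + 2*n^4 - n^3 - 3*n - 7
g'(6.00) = 14577.00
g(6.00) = 17903.00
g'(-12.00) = 193101.00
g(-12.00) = -454435.00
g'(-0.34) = -3.53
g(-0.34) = -5.92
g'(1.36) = 45.79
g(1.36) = 2.55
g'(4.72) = 5734.67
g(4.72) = 5551.67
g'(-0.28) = -3.35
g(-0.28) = -6.13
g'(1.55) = 77.30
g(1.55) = 14.06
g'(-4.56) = 3499.81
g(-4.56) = -2977.00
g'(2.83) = 795.72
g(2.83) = 453.18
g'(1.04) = 14.45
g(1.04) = -6.47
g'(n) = 10*n^4 + 8*n^3 - 3*n^2 - 3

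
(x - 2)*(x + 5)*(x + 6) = x^3 + 9*x^2 + 8*x - 60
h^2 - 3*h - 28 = (h - 7)*(h + 4)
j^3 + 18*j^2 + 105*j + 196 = (j + 4)*(j + 7)^2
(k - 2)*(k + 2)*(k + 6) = k^3 + 6*k^2 - 4*k - 24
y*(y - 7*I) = y^2 - 7*I*y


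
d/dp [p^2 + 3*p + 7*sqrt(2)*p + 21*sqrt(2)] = 2*p + 3 + 7*sqrt(2)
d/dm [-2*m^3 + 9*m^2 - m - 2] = -6*m^2 + 18*m - 1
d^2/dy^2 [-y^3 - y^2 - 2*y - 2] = -6*y - 2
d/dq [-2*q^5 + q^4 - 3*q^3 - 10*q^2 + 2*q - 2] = -10*q^4 + 4*q^3 - 9*q^2 - 20*q + 2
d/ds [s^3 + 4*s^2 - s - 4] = 3*s^2 + 8*s - 1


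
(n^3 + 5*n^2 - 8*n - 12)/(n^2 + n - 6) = (n^2 + 7*n + 6)/(n + 3)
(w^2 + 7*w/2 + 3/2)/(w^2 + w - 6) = (w + 1/2)/(w - 2)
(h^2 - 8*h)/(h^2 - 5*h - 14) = h*(8 - h)/(-h^2 + 5*h + 14)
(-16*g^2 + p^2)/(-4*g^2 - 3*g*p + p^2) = (4*g + p)/(g + p)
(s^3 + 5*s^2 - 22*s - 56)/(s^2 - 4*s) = s + 9 + 14/s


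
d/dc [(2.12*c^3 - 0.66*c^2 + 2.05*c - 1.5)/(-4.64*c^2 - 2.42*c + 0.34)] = (-9.8368*c^4 - 10.2608*c^3 + 13.2716*c^2 - 14.3688*c - 2.933)/(21.5296*c^4 + 22.4576*c^3 + 2.7012*c^2 - 1.6456*c + 0.1156)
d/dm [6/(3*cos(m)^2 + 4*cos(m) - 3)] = 12*(3*cos(m) + 2)*sin(m)/(-3*sin(m)^2 + 4*cos(m))^2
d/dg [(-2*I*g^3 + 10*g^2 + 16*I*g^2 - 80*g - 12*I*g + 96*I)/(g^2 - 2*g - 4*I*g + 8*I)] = (-2*I*g^4 + g^3*(-16 + 8*I) + g^2*(172 - 60*I) + g*(-256 - 32*I) - 288 - 448*I)/(g^4 + g^3*(-4 - 8*I) + g^2*(-12 + 32*I) + g*(64 - 32*I) - 64)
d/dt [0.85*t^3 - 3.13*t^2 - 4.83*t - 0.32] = 2.55*t^2 - 6.26*t - 4.83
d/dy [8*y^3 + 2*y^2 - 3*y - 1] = 24*y^2 + 4*y - 3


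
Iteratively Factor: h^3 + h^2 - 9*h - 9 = (h + 3)*(h^2 - 2*h - 3) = (h - 3)*(h + 3)*(h + 1)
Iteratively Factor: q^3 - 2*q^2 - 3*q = (q - 3)*(q^2 + q) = (q - 3)*(q + 1)*(q)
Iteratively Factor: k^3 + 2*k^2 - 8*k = (k - 2)*(k^2 + 4*k) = (k - 2)*(k + 4)*(k)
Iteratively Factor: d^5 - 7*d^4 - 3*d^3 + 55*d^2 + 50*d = (d)*(d^4 - 7*d^3 - 3*d^2 + 55*d + 50) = d*(d + 1)*(d^3 - 8*d^2 + 5*d + 50) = d*(d + 1)*(d + 2)*(d^2 - 10*d + 25) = d*(d - 5)*(d + 1)*(d + 2)*(d - 5)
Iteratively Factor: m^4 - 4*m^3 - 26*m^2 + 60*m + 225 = (m - 5)*(m^3 + m^2 - 21*m - 45) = (m - 5)*(m + 3)*(m^2 - 2*m - 15) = (m - 5)*(m + 3)^2*(m - 5)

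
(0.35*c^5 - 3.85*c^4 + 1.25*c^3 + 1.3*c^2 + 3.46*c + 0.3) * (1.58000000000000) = 0.553*c^5 - 6.083*c^4 + 1.975*c^3 + 2.054*c^2 + 5.4668*c + 0.474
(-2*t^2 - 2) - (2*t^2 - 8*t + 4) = -4*t^2 + 8*t - 6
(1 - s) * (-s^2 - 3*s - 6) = s^3 + 2*s^2 + 3*s - 6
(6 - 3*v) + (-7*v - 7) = -10*v - 1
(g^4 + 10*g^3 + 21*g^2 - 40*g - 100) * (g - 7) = g^5 + 3*g^4 - 49*g^3 - 187*g^2 + 180*g + 700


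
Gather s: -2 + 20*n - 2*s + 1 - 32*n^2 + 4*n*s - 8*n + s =-32*n^2 + 12*n + s*(4*n - 1) - 1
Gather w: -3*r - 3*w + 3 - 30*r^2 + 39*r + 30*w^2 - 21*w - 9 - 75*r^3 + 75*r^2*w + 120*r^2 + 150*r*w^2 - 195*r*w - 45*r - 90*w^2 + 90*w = -75*r^3 + 90*r^2 - 9*r + w^2*(150*r - 60) + w*(75*r^2 - 195*r + 66) - 6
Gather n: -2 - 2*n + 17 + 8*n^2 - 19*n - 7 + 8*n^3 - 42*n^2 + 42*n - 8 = 8*n^3 - 34*n^2 + 21*n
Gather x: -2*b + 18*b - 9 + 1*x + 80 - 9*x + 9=16*b - 8*x + 80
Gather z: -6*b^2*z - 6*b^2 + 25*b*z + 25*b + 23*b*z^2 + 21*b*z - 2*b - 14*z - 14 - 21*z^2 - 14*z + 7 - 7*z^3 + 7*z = -6*b^2 + 23*b - 7*z^3 + z^2*(23*b - 21) + z*(-6*b^2 + 46*b - 21) - 7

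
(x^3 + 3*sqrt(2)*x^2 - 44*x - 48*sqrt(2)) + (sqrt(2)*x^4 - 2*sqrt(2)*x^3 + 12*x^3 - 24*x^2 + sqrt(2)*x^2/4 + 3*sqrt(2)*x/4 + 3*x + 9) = sqrt(2)*x^4 - 2*sqrt(2)*x^3 + 13*x^3 - 24*x^2 + 13*sqrt(2)*x^2/4 - 41*x + 3*sqrt(2)*x/4 - 48*sqrt(2) + 9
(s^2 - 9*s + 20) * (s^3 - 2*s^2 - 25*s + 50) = s^5 - 11*s^4 + 13*s^3 + 235*s^2 - 950*s + 1000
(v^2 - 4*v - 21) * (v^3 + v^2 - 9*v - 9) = v^5 - 3*v^4 - 34*v^3 + 6*v^2 + 225*v + 189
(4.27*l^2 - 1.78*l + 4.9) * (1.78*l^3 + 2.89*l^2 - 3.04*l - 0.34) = 7.6006*l^5 + 9.1719*l^4 - 9.403*l^3 + 18.1204*l^2 - 14.2908*l - 1.666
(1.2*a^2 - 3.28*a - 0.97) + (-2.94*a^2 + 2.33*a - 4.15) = -1.74*a^2 - 0.95*a - 5.12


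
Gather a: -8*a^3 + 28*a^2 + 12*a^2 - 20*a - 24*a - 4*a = -8*a^3 + 40*a^2 - 48*a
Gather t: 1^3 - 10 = -9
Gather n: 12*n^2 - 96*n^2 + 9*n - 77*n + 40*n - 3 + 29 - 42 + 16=-84*n^2 - 28*n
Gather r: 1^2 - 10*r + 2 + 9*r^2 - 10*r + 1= 9*r^2 - 20*r + 4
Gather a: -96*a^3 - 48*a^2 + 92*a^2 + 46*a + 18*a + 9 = -96*a^3 + 44*a^2 + 64*a + 9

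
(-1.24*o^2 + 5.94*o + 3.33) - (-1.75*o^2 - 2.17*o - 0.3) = 0.51*o^2 + 8.11*o + 3.63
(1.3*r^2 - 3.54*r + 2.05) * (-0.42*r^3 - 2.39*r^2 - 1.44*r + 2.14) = -0.546*r^5 - 1.6202*r^4 + 5.7276*r^3 + 2.9801*r^2 - 10.5276*r + 4.387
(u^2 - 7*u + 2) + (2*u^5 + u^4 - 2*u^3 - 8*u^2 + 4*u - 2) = 2*u^5 + u^4 - 2*u^3 - 7*u^2 - 3*u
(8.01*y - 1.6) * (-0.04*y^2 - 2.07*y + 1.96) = -0.3204*y^3 - 16.5167*y^2 + 19.0116*y - 3.136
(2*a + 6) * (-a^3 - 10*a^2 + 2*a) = -2*a^4 - 26*a^3 - 56*a^2 + 12*a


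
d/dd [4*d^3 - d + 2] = 12*d^2 - 1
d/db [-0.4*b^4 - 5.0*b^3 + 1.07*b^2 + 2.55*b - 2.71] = -1.6*b^3 - 15.0*b^2 + 2.14*b + 2.55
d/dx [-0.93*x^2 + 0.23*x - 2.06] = 0.23 - 1.86*x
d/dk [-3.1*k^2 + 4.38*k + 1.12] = 4.38 - 6.2*k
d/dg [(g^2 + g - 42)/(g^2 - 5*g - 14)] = 2*(-3*g^2 + 28*g - 112)/(g^4 - 10*g^3 - 3*g^2 + 140*g + 196)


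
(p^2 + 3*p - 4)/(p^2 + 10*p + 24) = (p - 1)/(p + 6)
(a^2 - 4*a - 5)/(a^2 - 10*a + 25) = (a + 1)/(a - 5)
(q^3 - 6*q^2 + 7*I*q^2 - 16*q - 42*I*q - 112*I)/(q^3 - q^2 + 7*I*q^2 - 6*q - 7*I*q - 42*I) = (q - 8)/(q - 3)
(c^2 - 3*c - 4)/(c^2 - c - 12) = (c + 1)/(c + 3)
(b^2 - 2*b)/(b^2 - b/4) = 4*(b - 2)/(4*b - 1)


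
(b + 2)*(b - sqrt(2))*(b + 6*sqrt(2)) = b^3 + 2*b^2 + 5*sqrt(2)*b^2 - 12*b + 10*sqrt(2)*b - 24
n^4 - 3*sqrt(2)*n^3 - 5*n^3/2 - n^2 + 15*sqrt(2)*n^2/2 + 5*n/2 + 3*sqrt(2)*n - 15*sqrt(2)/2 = (n - 5/2)*(n - 1)*(n + 1)*(n - 3*sqrt(2))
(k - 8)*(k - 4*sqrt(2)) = k^2 - 8*k - 4*sqrt(2)*k + 32*sqrt(2)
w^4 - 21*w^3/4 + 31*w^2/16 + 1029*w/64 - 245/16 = (w - 4)*(w - 7/4)*(w - 5/4)*(w + 7/4)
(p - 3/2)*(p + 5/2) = p^2 + p - 15/4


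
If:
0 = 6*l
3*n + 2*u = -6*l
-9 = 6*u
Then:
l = 0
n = 1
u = -3/2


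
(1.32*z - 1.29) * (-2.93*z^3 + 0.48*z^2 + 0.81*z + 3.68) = -3.8676*z^4 + 4.4133*z^3 + 0.45*z^2 + 3.8127*z - 4.7472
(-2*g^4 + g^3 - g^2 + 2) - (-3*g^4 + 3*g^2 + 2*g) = g^4 + g^3 - 4*g^2 - 2*g + 2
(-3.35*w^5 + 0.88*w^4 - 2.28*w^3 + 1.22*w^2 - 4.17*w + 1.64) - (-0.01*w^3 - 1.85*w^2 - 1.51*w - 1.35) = -3.35*w^5 + 0.88*w^4 - 2.27*w^3 + 3.07*w^2 - 2.66*w + 2.99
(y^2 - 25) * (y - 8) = y^3 - 8*y^2 - 25*y + 200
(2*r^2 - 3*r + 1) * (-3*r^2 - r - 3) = -6*r^4 + 7*r^3 - 6*r^2 + 8*r - 3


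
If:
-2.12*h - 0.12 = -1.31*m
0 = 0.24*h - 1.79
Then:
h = 7.46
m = 12.16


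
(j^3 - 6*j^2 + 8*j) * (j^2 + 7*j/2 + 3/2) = j^5 - 5*j^4/2 - 23*j^3/2 + 19*j^2 + 12*j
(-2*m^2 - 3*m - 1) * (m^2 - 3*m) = -2*m^4 + 3*m^3 + 8*m^2 + 3*m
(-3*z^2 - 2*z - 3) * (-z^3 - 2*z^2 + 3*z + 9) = 3*z^5 + 8*z^4 - 2*z^3 - 27*z^2 - 27*z - 27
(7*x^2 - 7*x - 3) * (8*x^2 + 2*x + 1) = 56*x^4 - 42*x^3 - 31*x^2 - 13*x - 3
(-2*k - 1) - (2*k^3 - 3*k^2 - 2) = -2*k^3 + 3*k^2 - 2*k + 1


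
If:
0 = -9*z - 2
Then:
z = -2/9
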